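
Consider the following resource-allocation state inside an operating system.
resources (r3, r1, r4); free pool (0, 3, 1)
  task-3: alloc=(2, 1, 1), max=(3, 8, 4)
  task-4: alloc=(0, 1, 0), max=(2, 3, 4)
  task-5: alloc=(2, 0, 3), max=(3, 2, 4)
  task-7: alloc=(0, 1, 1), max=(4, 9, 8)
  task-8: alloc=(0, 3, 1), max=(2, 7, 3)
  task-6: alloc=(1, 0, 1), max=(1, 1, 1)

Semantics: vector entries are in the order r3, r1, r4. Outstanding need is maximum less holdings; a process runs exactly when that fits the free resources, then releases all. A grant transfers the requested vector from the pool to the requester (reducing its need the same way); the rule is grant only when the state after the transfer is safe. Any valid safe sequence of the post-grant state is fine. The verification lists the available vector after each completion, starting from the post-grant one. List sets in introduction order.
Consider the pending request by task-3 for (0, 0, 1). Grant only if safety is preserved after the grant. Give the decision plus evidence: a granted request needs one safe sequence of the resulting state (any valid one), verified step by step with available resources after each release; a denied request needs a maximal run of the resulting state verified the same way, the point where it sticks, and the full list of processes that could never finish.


GRANT — the state after the grant stays safe, e.g. via task-6, task-5, task-4, task-8, task-3, task-7.
Key observation: the grant leaves (0, 3, 0) free — enough for task-6, whose release restarts the cascade.
Verifying the post-grant state step by step:
  pool = (0, 3, 0)
  task-6: need (0, 1, 0) fits (0, 3, 0); releases (1, 0, 1), pool now (1, 3, 1)
  task-5: need (1, 2, 1) fits (1, 3, 1); releases (2, 0, 3), pool now (3, 3, 4)
  task-4: need (2, 2, 4) fits (3, 3, 4); releases (0, 1, 0), pool now (3, 4, 4)
  task-8: need (2, 4, 2) fits (3, 4, 4); releases (0, 3, 1), pool now (3, 7, 5)
  task-3: need (1, 7, 2) fits (3, 7, 5); releases (2, 1, 2), pool now (5, 8, 7)
  task-7: need (4, 8, 7) fits (5, 8, 7); releases (0, 1, 1), pool now (5, 9, 8)


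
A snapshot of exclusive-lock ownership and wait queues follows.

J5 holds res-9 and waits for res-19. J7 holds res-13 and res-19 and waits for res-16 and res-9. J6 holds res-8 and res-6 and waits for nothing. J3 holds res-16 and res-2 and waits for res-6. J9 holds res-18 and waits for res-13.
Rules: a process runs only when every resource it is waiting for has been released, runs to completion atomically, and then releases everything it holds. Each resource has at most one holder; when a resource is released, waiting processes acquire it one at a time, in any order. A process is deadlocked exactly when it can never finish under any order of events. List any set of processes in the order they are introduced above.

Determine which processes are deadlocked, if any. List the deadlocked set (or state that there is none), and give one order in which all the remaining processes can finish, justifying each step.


The deadlocked set is J5, J7 and J9.
Key observation: nobody on the ring J5 -> J7 -> J5 can start until another member finishes, which never happens; J9 waits into the deadlock from upstream.
A valid finishing order for the others: J6, J3.
Check, step by step:
  J6 waits on nothing -> runs at once and releases res-8 and res-6
  J3 waits on res-6 — all released -> runs and releases res-16 and res-2


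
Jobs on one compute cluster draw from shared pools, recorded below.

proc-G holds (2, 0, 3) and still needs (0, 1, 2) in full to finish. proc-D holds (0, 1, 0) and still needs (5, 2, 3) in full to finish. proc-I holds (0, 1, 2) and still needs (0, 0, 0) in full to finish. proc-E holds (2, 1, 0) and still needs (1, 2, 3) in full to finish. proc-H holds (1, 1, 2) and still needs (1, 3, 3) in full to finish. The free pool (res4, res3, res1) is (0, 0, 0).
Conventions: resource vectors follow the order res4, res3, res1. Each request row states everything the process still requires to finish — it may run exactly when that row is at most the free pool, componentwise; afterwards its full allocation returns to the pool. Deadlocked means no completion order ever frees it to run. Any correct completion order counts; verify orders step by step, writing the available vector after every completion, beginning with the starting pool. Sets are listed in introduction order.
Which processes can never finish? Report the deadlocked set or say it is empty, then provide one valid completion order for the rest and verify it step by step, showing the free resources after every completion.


The deadlocked set is proc-D, proc-E and proc-H.
Key observation: the wall is res3: completing proc-I, proc-G brings the pool only to (2, 1, 5), and all the rest need more.
The rest can finish in the order proc-I, proc-G. Check, step by step:
  pool = (0, 0, 0)
  proc-I: need (0, 0, 0) fits (0, 0, 0); releases (0, 1, 2), pool now (0, 1, 2)
  proc-G: need (0, 1, 2) fits (0, 1, 2); releases (2, 0, 3), pool now (2, 1, 5)
None of the blocked processes ever fits:
  proc-D cannot run: need (5, 2, 3) vs free (2, 1, 5) (insufficient res4 and res3)
  proc-E cannot run: need (1, 2, 3) vs free (2, 1, 5) (insufficient res3)
  proc-H cannot run: need (1, 3, 3) vs free (2, 1, 5) (insufficient res3)


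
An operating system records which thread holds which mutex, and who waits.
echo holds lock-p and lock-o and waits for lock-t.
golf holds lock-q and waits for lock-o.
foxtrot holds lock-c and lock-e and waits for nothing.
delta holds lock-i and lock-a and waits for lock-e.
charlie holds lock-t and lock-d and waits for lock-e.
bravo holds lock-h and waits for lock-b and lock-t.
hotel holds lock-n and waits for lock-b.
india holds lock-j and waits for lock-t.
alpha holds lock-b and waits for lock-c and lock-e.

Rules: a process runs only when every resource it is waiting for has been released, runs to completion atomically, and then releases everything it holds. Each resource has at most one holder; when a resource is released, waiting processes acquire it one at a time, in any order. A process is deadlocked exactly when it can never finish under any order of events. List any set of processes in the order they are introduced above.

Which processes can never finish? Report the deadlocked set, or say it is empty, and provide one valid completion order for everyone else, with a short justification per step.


No process is deadlocked.
Key observation: although several processes wait, no cycle exists — each chain bottoms out at a free runner.
The rest can finish in the order foxtrot, charlie, echo, golf, delta, alpha, bravo, hotel, india.
Step-by-step check:
  run foxtrot (it waits on nothing); releases lock-c and lock-e
  charlie waits on lock-e — all released -> runs and releases lock-t and lock-d
  echo waits on lock-t — all released -> runs and releases lock-p and lock-o
  golf waits on lock-o — all released -> runs and releases lock-q
  delta waits on lock-e — all released -> runs and releases lock-i and lock-a
  alpha waits on lock-c and lock-e — all released -> runs and releases lock-b
  bravo waits on lock-b and lock-t — all released -> runs and releases lock-h
  hotel waits on lock-b — all released -> runs and releases lock-n
  india waits on lock-t — all released -> runs and releases lock-j


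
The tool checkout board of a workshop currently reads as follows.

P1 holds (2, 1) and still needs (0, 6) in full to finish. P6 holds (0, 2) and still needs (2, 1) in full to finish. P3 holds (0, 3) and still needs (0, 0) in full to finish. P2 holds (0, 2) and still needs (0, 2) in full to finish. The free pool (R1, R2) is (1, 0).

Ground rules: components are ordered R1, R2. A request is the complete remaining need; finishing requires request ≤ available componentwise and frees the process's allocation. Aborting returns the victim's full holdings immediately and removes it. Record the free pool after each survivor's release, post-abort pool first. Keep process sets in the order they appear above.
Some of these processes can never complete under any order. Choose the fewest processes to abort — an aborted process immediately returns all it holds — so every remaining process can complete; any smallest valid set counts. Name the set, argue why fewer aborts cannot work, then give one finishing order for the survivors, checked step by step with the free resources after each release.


The answer: abort P1.
Key observation: no ordering could ever have run P6 before the abort of P1; with (2, 1) back in the pool it fits at step 1.
No smaller set exists: with zero aborts the deadlock remains.
One survivor order: P6, P2, P3. Verifying each step (post-abort pool first):
  pool = (3, 1)
  run P6 (needs (2, 1), free (3, 1)); after release of (0, 2) the pool is (3, 3)
  run P2 (needs (0, 2), free (3, 3)); after release of (0, 2) the pool is (3, 5)
  run P3 (needs (0, 0), free (3, 5)); after release of (0, 3) the pool is (3, 8)


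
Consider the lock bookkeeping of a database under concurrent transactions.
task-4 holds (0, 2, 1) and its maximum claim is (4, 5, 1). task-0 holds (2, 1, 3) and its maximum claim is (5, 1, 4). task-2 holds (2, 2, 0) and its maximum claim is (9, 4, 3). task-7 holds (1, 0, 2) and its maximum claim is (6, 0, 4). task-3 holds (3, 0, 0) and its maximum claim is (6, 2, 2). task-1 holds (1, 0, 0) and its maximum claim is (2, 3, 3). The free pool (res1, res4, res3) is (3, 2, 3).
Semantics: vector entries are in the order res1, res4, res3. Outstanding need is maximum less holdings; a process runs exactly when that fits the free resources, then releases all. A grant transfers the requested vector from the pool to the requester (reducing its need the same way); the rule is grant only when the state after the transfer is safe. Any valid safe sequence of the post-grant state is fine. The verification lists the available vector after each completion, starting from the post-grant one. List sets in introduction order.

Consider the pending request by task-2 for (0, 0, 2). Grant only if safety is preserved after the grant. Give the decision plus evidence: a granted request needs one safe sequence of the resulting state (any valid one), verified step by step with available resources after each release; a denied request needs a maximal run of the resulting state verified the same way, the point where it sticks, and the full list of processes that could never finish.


GRANT — the state after the grant stays safe, e.g. via task-0, task-1, task-7, task-2, task-4, task-3.
Key observation: after the grant the pool drops to (3, 2, 1), which still lets task-0 finish first and unwind the rest.
Step-by-step check of the post-grant state:
  pool = (3, 2, 1)
  run task-0 (needs (3, 0, 1), free (3, 2, 1)); after release of (2, 1, 3) the pool is (5, 3, 4)
  run task-1 (needs (1, 3, 3), free (5, 3, 4)); after release of (1, 0, 0) the pool is (6, 3, 4)
  run task-7 (needs (5, 0, 2), free (6, 3, 4)); after release of (1, 0, 2) the pool is (7, 3, 6)
  run task-2 (needs (7, 2, 1), free (7, 3, 6)); after release of (2, 2, 2) the pool is (9, 5, 8)
  run task-4 (needs (4, 3, 0), free (9, 5, 8)); after release of (0, 2, 1) the pool is (9, 7, 9)
  run task-3 (needs (3, 2, 2), free (9, 7, 9)); after release of (3, 0, 0) the pool is (12, 7, 9)


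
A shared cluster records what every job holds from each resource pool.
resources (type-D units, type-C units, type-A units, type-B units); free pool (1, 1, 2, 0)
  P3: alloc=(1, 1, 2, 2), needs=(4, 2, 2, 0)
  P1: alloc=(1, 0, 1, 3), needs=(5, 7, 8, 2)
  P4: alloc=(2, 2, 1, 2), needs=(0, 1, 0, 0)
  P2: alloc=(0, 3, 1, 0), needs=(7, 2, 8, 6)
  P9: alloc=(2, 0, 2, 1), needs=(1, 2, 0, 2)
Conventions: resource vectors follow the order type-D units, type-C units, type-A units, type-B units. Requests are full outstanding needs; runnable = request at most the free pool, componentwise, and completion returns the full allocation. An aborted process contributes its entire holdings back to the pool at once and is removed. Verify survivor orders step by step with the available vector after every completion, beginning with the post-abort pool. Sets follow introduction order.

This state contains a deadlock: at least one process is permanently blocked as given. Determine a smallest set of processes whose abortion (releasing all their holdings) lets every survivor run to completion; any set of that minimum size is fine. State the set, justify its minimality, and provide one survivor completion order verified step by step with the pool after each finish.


Minimum abort set: P1.
Key observation: before aborting P1, P2 was permanently blocked — no order could ever run it; afterwards it completes at step 4.
Why nothing smaller works: aborting no one leaves the state deadlocked as given.
One survivor order: P4, P3, P9, P2. Verifying each step (post-abort pool first):
  pool = (2, 1, 3, 3)
  run P4 (needs (0, 1, 0, 0), free (2, 1, 3, 3)); after release of (2, 2, 1, 2) the pool is (4, 3, 4, 5)
  run P3 (needs (4, 2, 2, 0), free (4, 3, 4, 5)); after release of (1, 1, 2, 2) the pool is (5, 4, 6, 7)
  run P9 (needs (1, 2, 0, 2), free (5, 4, 6, 7)); after release of (2, 0, 2, 1) the pool is (7, 4, 8, 8)
  run P2 (needs (7, 2, 8, 6), free (7, 4, 8, 8)); after release of (0, 3, 1, 0) the pool is (7, 7, 9, 8)


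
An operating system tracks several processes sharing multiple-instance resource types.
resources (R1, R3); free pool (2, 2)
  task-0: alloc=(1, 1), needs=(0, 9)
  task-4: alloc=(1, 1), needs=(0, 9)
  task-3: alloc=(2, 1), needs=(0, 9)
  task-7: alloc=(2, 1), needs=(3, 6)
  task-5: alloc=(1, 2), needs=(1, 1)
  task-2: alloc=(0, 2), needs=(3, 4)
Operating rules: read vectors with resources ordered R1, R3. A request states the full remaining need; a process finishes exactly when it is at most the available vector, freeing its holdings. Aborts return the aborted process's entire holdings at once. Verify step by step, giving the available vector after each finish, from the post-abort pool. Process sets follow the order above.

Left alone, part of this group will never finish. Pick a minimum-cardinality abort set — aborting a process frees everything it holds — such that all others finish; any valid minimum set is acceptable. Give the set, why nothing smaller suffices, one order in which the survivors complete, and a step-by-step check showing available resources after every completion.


Minimum abort set: task-4 and task-3.
Key observation: the returned (3, 2) from task-4 and task-3 is what brings task-0 — unrunnable before, under any order — into play at step 4.
Minimality, checking each single-abort alternative: task-0 alone leaves task-4 blocked (short on R3); task-4 alone leaves task-0 blocked (short on R3); task-3 alone leaves task-0 blocked (short on R3); task-7 alone leaves task-0 blocked (short on R3); task-5 alone leaves task-0 blocked (short on R3); task-2 alone leaves task-0 blocked (short on R3).
Survivors finish in the order: task-2, task-7, task-5, task-0. Check, step by step (pool after the aborts first):
  pool = (5, 4)
  task-2: need (3, 4) fits (5, 4); releases (0, 2), pool now (5, 6)
  task-7: need (3, 6) fits (5, 6); releases (2, 1), pool now (7, 7)
  task-5: need (1, 1) fits (7, 7); releases (1, 2), pool now (8, 9)
  task-0: need (0, 9) fits (8, 9); releases (1, 1), pool now (9, 10)


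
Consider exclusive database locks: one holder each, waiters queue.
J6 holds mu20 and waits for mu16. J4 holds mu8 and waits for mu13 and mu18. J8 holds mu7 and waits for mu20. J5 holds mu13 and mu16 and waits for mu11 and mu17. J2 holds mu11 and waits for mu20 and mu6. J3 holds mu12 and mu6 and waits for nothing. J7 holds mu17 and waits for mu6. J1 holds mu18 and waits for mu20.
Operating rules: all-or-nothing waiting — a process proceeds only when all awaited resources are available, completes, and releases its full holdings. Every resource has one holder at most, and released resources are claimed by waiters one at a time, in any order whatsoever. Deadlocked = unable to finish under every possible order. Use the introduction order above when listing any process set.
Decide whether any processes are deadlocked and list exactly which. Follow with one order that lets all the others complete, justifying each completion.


Deadlocked set: J6, J4, J8, J5, J2 and J1.
Key observation: J6 -> J5 -> J2 -> J6 is a circular wait — nothing in it can go first; J4, J8 and J1 wait into the deadlock from upstream.
One completion order for the rest: J3, J7.
Walking it through:
  J3 waits on nothing -> runs at once and releases mu12 and mu6
  J7 waits on mu6 — all released -> runs and releases mu17


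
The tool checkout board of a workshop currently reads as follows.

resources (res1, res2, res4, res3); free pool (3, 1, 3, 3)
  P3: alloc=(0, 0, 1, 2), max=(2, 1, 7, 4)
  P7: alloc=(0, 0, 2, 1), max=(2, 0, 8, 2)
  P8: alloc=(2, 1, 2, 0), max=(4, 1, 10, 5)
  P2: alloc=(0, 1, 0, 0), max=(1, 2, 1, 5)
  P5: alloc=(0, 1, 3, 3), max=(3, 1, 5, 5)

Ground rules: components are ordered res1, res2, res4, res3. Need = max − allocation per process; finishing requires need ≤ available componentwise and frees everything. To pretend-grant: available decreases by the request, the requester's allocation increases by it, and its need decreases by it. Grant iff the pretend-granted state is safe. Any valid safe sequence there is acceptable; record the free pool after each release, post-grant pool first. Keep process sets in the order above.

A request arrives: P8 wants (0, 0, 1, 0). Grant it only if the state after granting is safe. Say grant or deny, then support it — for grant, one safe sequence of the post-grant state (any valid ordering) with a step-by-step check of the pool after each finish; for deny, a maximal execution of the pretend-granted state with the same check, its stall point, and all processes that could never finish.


DENY — the pretend-granted state is unsafe.
Key observation: res4 is the bottleneck — with P5, P2 done the pool holds (3, 3, 5, 6), short of every remaining need.
After a pretend grant, a maximal execution: P5, P2 — then nothing else fits. Verifying each step:
  pool = (3, 1, 2, 3)
  P5 needs (3, 0, 2, 2) <= (3, 1, 2, 3) -> finishes; pool += (0, 1, 3, 3) = (3, 2, 5, 6)
  P2 needs (1, 1, 1, 5) <= (3, 2, 5, 6) -> finishes; pool += (0, 1, 0, 0) = (3, 3, 5, 6)
  P3 still needs (2, 1, 6, 2) but only (3, 3, 5, 6) is free — short on res4
  P7 still needs (2, 0, 6, 1) but only (3, 3, 5, 6) is free — short on res4
  P8 still needs (2, 0, 7, 5) but only (3, 3, 5, 6) is free — short on res4
Had the request been granted, P3, P7 and P8 could never finish.


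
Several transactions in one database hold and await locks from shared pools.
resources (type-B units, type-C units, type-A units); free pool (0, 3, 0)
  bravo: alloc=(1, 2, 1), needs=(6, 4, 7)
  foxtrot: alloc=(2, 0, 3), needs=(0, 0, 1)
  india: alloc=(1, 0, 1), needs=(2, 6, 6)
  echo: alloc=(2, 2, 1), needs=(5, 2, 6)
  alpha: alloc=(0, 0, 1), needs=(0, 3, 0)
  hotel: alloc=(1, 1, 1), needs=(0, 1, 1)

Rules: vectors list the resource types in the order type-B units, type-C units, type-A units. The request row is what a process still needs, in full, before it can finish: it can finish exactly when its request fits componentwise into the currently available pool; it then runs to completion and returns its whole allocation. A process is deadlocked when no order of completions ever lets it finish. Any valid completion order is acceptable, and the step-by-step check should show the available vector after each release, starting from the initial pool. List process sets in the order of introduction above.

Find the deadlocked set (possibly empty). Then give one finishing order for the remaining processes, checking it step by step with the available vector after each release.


Deadlocked set: bravo, india and echo.
Key observation: even finishing alpha, hotel, foxtrot leaves just (3, 4, 5) free — too little type-A units for any of the remaining processes.
A valid finishing order for the others: alpha, hotel, foxtrot. Walking it through:
  pool = (0, 3, 0)
  alpha: need (0, 3, 0) fits (0, 3, 0); releases (0, 0, 1), pool now (0, 3, 1)
  hotel: need (0, 1, 1) fits (0, 3, 1); releases (1, 1, 1), pool now (1, 4, 2)
  foxtrot: need (0, 0, 1) fits (1, 4, 2); releases (2, 0, 3), pool now (3, 4, 5)
The stuck group stays short no matter what:
  bravo cannot run: need (6, 4, 7) vs free (3, 4, 5) (insufficient type-B units and type-A units)
  india cannot run: need (2, 6, 6) vs free (3, 4, 5) (insufficient type-C units and type-A units)
  echo cannot run: need (5, 2, 6) vs free (3, 4, 5) (insufficient type-B units and type-A units)


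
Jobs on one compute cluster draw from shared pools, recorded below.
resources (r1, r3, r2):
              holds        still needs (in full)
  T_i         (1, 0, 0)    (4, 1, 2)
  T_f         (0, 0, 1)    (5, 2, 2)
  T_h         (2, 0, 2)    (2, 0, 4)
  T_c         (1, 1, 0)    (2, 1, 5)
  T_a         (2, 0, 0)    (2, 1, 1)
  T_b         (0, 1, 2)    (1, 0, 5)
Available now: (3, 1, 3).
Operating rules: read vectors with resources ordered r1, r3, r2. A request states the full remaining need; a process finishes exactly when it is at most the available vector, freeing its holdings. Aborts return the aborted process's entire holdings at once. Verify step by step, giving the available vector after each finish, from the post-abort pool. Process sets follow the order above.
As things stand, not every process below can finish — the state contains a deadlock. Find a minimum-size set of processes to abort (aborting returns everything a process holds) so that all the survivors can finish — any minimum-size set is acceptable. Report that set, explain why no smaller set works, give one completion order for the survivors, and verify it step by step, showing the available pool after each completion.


The answer: abort T_f.
Key observation: before aborting T_f, T_h was permanently blocked — no order could ever run it; afterwards it completes at step 2.
Why nothing smaller works: aborting no one leaves the state deadlocked as given.
One survivor order: T_a, T_h, T_b, T_i, T_c. Step-by-step check (post-abort pool first):
  pool = (3, 1, 4)
  T_a needs (2, 1, 1) <= (3, 1, 4) -> finishes; pool += (2, 0, 0) = (5, 1, 4)
  T_h needs (2, 0, 4) <= (5, 1, 4) -> finishes; pool += (2, 0, 2) = (7, 1, 6)
  T_b needs (1, 0, 5) <= (7, 1, 6) -> finishes; pool += (0, 1, 2) = (7, 2, 8)
  T_i needs (4, 1, 2) <= (7, 2, 8) -> finishes; pool += (1, 0, 0) = (8, 2, 8)
  T_c needs (2, 1, 5) <= (8, 2, 8) -> finishes; pool += (1, 1, 0) = (9, 3, 8)


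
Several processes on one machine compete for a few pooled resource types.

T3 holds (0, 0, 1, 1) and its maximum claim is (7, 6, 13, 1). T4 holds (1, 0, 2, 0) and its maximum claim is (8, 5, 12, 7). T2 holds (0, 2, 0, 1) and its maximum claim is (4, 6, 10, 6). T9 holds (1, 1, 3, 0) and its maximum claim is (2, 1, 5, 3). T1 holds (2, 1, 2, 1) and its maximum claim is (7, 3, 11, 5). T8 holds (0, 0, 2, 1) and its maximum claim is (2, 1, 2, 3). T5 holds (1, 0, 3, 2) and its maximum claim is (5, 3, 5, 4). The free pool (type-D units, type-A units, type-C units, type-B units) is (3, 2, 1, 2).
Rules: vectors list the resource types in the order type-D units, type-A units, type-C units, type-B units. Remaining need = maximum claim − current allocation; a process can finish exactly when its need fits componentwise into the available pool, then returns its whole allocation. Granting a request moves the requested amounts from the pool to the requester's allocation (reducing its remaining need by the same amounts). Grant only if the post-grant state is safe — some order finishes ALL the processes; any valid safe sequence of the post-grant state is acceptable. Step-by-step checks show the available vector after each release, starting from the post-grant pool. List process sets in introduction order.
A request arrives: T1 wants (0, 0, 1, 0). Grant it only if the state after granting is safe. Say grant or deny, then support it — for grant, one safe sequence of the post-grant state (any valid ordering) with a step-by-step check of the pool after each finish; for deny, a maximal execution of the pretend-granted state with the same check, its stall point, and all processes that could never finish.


GRANT. The post-grant state is safe; one safe sequence: T8, T9, T5, T1, T2, T4, T3.
Key observation: after the grant the pool drops to (3, 2, 0, 2), which still lets T8 finish first and unwind the rest.
Step-by-step check of the post-grant state:
  pool = (3, 2, 0, 2)
  T8 needs (2, 1, 0, 2) <= (3, 2, 0, 2) -> finishes; pool += (0, 0, 2, 1) = (3, 2, 2, 3)
  T9 needs (1, 0, 2, 3) <= (3, 2, 2, 3) -> finishes; pool += (1, 1, 3, 0) = (4, 3, 5, 3)
  T5 needs (4, 3, 2, 2) <= (4, 3, 5, 3) -> finishes; pool += (1, 0, 3, 2) = (5, 3, 8, 5)
  T1 needs (5, 2, 8, 4) <= (5, 3, 8, 5) -> finishes; pool += (2, 1, 3, 1) = (7, 4, 11, 6)
  T2 needs (4, 4, 10, 5) <= (7, 4, 11, 6) -> finishes; pool += (0, 2, 0, 1) = (7, 6, 11, 7)
  T4 needs (7, 5, 10, 7) <= (7, 6, 11, 7) -> finishes; pool += (1, 0, 2, 0) = (8, 6, 13, 7)
  T3 needs (7, 6, 12, 0) <= (8, 6, 13, 7) -> finishes; pool += (0, 0, 1, 1) = (8, 6, 14, 8)


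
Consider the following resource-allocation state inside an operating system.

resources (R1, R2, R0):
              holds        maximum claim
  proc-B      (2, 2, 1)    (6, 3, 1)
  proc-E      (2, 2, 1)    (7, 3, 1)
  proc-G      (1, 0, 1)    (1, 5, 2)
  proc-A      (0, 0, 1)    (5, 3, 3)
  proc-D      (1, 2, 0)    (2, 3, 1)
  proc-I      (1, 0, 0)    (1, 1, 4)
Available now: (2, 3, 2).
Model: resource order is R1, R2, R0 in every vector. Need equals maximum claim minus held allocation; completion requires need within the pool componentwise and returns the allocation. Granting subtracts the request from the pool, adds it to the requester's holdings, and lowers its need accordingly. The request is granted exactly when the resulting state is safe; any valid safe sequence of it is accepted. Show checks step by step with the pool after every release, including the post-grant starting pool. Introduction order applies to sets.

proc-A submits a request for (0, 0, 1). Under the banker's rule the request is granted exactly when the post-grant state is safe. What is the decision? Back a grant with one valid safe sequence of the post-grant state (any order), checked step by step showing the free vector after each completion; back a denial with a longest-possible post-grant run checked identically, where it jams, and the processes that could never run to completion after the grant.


GRANT. The post-grant state is safe; one safe sequence: proc-D, proc-G, proc-B, proc-E, proc-A, proc-I.
Key observation: the grant leaves (2, 3, 1) free — enough for proc-D, whose release restarts the cascade.
Step-by-step check of the post-grant state:
  pool = (2, 3, 1)
  proc-D: need (1, 1, 1) fits (2, 3, 1); releases (1, 2, 0), pool now (3, 5, 1)
  proc-G: need (0, 5, 1) fits (3, 5, 1); releases (1, 0, 1), pool now (4, 5, 2)
  proc-B: need (4, 1, 0) fits (4, 5, 2); releases (2, 2, 1), pool now (6, 7, 3)
  proc-E: need (5, 1, 0) fits (6, 7, 3); releases (2, 2, 1), pool now (8, 9, 4)
  proc-A: need (5, 3, 1) fits (8, 9, 4); releases (0, 0, 2), pool now (8, 9, 6)
  proc-I: need (0, 1, 4) fits (8, 9, 6); releases (1, 0, 0), pool now (9, 9, 6)


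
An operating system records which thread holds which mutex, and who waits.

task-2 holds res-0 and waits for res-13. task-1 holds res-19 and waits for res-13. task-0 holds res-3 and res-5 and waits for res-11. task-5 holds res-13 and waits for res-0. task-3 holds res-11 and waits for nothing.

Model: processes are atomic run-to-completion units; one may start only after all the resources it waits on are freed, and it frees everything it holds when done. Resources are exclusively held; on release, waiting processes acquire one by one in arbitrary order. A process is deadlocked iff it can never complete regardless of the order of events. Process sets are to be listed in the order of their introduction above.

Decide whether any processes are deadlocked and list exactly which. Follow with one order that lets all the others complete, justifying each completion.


The deadlocked set is task-2, task-1 and task-5.
Key observation: the knot is the closed ring of waits task-2 -> task-5 -> task-2; task-1 waits into the deadlock from upstream.
A valid finishing order for the others: task-3, task-0.
Step-by-step check:
  run task-3 (it waits on nothing); releases res-11
  task-0 waits on res-11 — all released -> runs and releases res-3 and res-5


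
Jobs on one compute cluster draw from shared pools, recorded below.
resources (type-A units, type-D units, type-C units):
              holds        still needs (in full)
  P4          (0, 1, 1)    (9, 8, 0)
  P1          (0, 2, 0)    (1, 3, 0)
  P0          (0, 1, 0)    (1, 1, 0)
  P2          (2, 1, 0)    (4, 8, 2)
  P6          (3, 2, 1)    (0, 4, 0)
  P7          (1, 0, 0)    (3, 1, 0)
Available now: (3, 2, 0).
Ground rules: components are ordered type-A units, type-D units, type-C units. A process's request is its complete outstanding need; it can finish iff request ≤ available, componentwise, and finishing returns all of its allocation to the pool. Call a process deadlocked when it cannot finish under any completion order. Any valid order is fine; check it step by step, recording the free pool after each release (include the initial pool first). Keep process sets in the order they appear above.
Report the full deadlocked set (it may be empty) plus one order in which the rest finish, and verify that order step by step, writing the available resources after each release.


Deadlocked set: P4 and P2.
Key observation: once P0, P1, P7, P6 finish, the pool peaks at (7, 7, 1) — and every remaining process still needs more type-D units than that.
The rest can finish in the order P0, P1, P7, P6. Walking it through:
  pool = (3, 2, 0)
  run P0 (needs (1, 1, 0), free (3, 2, 0)); after release of (0, 1, 0) the pool is (3, 3, 0)
  run P1 (needs (1, 3, 0), free (3, 3, 0)); after release of (0, 2, 0) the pool is (3, 5, 0)
  run P7 (needs (3, 1, 0), free (3, 5, 0)); after release of (1, 0, 0) the pool is (4, 5, 0)
  run P6 (needs (0, 4, 0), free (4, 5, 0)); after release of (3, 2, 1) the pool is (7, 7, 1)
The stuck group stays short no matter what:
  P4 cannot run: need (9, 8, 0) vs free (7, 7, 1) (insufficient type-A units and type-D units)
  P2 cannot run: need (4, 8, 2) vs free (7, 7, 1) (insufficient type-D units and type-C units)


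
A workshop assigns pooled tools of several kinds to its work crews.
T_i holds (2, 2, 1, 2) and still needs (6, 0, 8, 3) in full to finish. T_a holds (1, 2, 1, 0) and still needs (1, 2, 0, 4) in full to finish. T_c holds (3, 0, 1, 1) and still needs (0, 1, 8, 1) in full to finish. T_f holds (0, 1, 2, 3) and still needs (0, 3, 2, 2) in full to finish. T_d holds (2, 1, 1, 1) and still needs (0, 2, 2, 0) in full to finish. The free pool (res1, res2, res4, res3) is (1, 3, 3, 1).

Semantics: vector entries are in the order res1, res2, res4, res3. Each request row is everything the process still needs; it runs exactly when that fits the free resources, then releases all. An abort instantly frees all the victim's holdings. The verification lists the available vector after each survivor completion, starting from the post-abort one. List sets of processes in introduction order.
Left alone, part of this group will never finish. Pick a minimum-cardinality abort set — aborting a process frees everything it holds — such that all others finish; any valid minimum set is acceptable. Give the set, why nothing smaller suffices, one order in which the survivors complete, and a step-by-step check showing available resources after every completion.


Minimum abort set: T_i.
Key observation: aborting T_i returns (2, 2, 1, 2), and T_c — hopeless before — runs at step 4 with the returned capacity in the pool.
Minimality: the empty abort set fails — the state is deadlocked as it stands.
The survivors complete as T_d, T_a, T_f, T_c. Walking it through (starting from the post-abort pool):
  pool = (3, 5, 4, 3)
  T_d needs (0, 2, 2, 0) <= (3, 5, 4, 3) -> finishes; pool += (2, 1, 1, 1) = (5, 6, 5, 4)
  T_a needs (1, 2, 0, 4) <= (5, 6, 5, 4) -> finishes; pool += (1, 2, 1, 0) = (6, 8, 6, 4)
  T_f needs (0, 3, 2, 2) <= (6, 8, 6, 4) -> finishes; pool += (0, 1, 2, 3) = (6, 9, 8, 7)
  T_c needs (0, 1, 8, 1) <= (6, 9, 8, 7) -> finishes; pool += (3, 0, 1, 1) = (9, 9, 9, 8)


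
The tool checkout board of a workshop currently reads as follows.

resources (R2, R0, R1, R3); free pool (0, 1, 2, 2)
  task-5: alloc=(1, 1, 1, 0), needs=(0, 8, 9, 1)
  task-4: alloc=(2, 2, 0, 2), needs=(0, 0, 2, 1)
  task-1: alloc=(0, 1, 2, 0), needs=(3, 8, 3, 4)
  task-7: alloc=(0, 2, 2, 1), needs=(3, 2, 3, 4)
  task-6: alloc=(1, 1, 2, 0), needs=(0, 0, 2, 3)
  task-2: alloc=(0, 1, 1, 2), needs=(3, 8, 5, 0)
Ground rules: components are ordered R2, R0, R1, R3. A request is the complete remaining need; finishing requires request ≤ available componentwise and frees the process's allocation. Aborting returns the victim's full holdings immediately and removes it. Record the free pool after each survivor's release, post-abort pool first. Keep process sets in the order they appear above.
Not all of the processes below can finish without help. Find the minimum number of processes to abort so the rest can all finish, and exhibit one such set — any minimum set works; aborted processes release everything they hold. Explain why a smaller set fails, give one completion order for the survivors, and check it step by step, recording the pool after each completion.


The answer: abort task-5 and task-1.
Key observation: aborting task-5 and task-1 returns (1, 2, 3, 0), and task-2 — hopeless before — runs at step 4 with the returned capacity in the pool.
No one abort is enough; case by case: task-5 alone leaves task-1 blocked (short on R0); task-4 alone leaves task-5 blocked (short on R0 and R1); task-1 alone leaves task-5 blocked (short on R0 and R1); task-7 alone leaves task-5 blocked (short on R0 and R1); task-6 alone leaves task-5 blocked (short on R0 and R1); task-2 alone leaves task-5 blocked (short on R0 and R1).
One survivor order: task-4, task-6, task-7, task-2. Verifying each step (post-abort pool first):
  pool = (1, 3, 5, 2)
  task-4 needs (0, 0, 2, 1) <= (1, 3, 5, 2) -> finishes; pool += (2, 2, 0, 2) = (3, 5, 5, 4)
  task-6 needs (0, 0, 2, 3) <= (3, 5, 5, 4) -> finishes; pool += (1, 1, 2, 0) = (4, 6, 7, 4)
  task-7 needs (3, 2, 3, 4) <= (4, 6, 7, 4) -> finishes; pool += (0, 2, 2, 1) = (4, 8, 9, 5)
  task-2 needs (3, 8, 5, 0) <= (4, 8, 9, 5) -> finishes; pool += (0, 1, 1, 2) = (4, 9, 10, 7)


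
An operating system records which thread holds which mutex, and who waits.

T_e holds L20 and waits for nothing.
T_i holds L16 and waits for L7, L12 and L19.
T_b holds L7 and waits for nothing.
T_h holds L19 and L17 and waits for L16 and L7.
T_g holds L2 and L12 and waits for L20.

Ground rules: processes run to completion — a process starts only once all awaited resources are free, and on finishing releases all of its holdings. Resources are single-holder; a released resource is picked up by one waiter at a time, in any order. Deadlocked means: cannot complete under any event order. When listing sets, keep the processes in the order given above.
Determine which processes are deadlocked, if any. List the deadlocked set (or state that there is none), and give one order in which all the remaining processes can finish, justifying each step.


Deadlocked set: T_i and T_h.
Key observation: the loop T_i -> T_h -> T_i blocks itself forever; no other process is dragged down with it.
A valid finishing order for the others: T_e, T_b, T_g.
Check, step by step:
  T_e waits on nothing -> runs at once and releases L20
  T_b waits on nothing -> runs at once and releases L7
  T_g waits on L20 — all released -> runs and releases L2 and L12


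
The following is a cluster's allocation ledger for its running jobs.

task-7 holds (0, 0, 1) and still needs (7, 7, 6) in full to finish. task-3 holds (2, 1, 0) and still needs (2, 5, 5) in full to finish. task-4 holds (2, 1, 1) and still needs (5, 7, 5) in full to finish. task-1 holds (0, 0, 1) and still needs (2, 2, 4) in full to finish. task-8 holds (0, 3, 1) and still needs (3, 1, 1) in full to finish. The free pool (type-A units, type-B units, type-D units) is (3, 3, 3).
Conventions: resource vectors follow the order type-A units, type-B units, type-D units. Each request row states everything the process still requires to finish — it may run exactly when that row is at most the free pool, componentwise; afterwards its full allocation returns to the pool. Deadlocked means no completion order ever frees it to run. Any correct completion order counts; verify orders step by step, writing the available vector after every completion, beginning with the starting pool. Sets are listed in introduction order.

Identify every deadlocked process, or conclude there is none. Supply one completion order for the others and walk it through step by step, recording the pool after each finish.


No process is deadlocked.
Key observation: no deadlock: task-8 fits now, and the freed resources carry the rest through.
The rest can finish in the order task-8, task-1, task-3, task-4, task-7. Step-by-step check:
  pool = (3, 3, 3)
  task-8: need (3, 1, 1) fits (3, 3, 3); releases (0, 3, 1), pool now (3, 6, 4)
  task-1: need (2, 2, 4) fits (3, 6, 4); releases (0, 0, 1), pool now (3, 6, 5)
  task-3: need (2, 5, 5) fits (3, 6, 5); releases (2, 1, 0), pool now (5, 7, 5)
  task-4: need (5, 7, 5) fits (5, 7, 5); releases (2, 1, 1), pool now (7, 8, 6)
  task-7: need (7, 7, 6) fits (7, 8, 6); releases (0, 0, 1), pool now (7, 8, 7)


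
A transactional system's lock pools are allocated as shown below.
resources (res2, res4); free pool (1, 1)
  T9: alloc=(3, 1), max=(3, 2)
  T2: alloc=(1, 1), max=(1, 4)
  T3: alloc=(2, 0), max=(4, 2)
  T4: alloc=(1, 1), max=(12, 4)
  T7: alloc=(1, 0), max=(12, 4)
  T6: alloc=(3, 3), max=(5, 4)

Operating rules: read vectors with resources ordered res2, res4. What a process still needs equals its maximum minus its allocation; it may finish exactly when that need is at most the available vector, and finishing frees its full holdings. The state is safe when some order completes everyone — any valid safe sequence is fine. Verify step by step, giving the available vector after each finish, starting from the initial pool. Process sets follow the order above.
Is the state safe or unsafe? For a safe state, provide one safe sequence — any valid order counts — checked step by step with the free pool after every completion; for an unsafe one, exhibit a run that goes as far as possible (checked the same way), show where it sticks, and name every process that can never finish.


The state is UNSAFE.
Key observation: T9, T6, T2, T3 can finish, but then (10, 6) is all there is, and the blocked group's res2 demands exceed it.
Going as far as possible: T9, T6, T2, T3; after that, nothing fits. Verifying each step:
  pool = (1, 1)
  T9 needs (0, 1) <= (1, 1) -> finishes; pool += (3, 1) = (4, 2)
  T6 needs (2, 1) <= (4, 2) -> finishes; pool += (3, 3) = (7, 5)
  T2 needs (0, 3) <= (7, 5) -> finishes; pool += (1, 1) = (8, 6)
  T3 needs (2, 2) <= (8, 6) -> finishes; pool += (2, 0) = (10, 6)
  T4 still needs (11, 3) but only (10, 6) is free — short on res2
  T7 still needs (11, 4) but only (10, 6) is free — short on res2
Never able to finish: T4 and T7.


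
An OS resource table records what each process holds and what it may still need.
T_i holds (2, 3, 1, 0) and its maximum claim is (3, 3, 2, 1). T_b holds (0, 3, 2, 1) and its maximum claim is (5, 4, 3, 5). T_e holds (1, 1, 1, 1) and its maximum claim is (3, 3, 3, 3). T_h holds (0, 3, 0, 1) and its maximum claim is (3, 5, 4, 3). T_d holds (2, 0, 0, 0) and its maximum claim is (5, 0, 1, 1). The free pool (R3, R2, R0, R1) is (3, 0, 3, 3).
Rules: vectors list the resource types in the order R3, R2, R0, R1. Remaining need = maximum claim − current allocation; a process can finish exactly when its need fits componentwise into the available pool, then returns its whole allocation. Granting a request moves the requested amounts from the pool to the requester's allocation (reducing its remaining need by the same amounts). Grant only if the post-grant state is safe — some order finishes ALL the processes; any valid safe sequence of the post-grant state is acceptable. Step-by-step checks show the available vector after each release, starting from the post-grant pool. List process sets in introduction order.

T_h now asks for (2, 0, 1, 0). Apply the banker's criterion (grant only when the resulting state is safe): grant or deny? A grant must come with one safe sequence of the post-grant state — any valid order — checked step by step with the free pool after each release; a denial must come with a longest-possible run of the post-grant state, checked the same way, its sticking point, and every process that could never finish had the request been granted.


GRANT: granting preserves safety; a valid post-grant sequence is T_i, T_h, T_d, T_b, T_e.
Key observation: even at the reduced pool (1, 0, 2, 3), T_i fits immediately, so safety survives the grant.
Step-by-step check of the post-grant state:
  pool = (1, 0, 2, 3)
  T_i needs (1, 0, 1, 1) <= (1, 0, 2, 3) -> finishes; pool += (2, 3, 1, 0) = (3, 3, 3, 3)
  T_h needs (1, 2, 3, 2) <= (3, 3, 3, 3) -> finishes; pool += (2, 3, 1, 1) = (5, 6, 4, 4)
  T_d needs (3, 0, 1, 1) <= (5, 6, 4, 4) -> finishes; pool += (2, 0, 0, 0) = (7, 6, 4, 4)
  T_b needs (5, 1, 1, 4) <= (7, 6, 4, 4) -> finishes; pool += (0, 3, 2, 1) = (7, 9, 6, 5)
  T_e needs (2, 2, 2, 2) <= (7, 9, 6, 5) -> finishes; pool += (1, 1, 1, 1) = (8, 10, 7, 6)
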